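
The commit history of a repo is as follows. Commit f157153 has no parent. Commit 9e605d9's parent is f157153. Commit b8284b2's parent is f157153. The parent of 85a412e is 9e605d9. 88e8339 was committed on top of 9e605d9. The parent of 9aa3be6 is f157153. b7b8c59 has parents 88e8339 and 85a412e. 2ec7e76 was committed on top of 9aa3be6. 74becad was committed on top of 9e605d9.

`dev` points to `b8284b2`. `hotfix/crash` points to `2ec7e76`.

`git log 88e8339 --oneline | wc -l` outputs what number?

Walking parent pointers from 88e8339: reachable set = {88e8339, 9e605d9, f157153}.
That is 3 commits.

3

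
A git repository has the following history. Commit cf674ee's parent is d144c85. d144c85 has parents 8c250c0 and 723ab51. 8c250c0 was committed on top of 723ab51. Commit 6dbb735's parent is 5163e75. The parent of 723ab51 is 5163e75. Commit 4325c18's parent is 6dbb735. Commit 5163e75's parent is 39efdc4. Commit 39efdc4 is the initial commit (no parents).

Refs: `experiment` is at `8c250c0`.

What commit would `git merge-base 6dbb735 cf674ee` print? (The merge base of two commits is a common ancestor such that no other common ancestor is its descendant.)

5163e75

Ancestors of 6dbb735: {39efdc4, 5163e75, 6dbb735}.
Ancestors of cf674ee: {39efdc4, 5163e75, 723ab51, 8c250c0, cf674ee, d144c85}.
Common ancestors: {39efdc4, 5163e75}.
Among these, 5163e75 is not an ancestor of any other common ancestor — it is the merge base.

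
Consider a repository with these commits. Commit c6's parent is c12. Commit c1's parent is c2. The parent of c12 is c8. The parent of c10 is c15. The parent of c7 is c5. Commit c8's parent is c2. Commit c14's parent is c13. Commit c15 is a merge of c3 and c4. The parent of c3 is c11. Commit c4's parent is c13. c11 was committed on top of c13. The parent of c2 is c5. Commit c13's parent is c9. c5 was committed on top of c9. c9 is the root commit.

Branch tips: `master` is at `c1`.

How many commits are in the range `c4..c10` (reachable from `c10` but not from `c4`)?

Reachable from c10: {c10, c11, c13, c15, c3, c4, c9}.
Reachable from c4: {c13, c4, c9}.
In c10's history but not c4's: {c10, c11, c15, c3} — 4 commits.

4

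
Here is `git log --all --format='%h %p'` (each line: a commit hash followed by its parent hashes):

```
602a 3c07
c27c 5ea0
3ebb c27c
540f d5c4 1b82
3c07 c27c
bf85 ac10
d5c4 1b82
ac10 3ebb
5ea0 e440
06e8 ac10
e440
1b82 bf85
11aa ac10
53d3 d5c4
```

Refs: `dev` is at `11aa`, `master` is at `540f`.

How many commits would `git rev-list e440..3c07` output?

3

Reachable from 3c07: {3c07, 5ea0, c27c, e440}.
Reachable from e440: {e440}.
In 3c07's history but not e440's: {3c07, 5ea0, c27c} — 3 commits.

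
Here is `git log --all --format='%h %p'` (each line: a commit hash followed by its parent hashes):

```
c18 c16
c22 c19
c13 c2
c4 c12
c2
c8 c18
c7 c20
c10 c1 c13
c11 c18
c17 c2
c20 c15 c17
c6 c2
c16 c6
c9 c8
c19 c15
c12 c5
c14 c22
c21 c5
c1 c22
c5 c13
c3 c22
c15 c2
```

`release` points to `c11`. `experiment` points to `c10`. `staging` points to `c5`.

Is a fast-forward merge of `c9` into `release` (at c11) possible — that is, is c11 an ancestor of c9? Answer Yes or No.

No

A fast-forward from c11 to c9 is possible iff c11 is an ancestor of c9.
Ancestors of c9: {c16, c18, c2, c6, c8, c9}.
c11 is not among them, so fast-forward is not possible.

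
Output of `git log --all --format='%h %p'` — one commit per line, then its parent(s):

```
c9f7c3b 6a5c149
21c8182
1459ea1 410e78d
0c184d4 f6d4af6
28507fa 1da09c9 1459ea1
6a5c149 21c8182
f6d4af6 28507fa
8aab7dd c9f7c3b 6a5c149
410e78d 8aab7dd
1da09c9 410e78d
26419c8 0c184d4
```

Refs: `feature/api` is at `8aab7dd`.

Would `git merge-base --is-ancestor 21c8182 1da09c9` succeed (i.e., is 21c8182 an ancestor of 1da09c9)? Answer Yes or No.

Ancestors of 1da09c9 (commits reachable by following parents): {1da09c9, 21c8182, 410e78d, 6a5c149, 8aab7dd, c9f7c3b}.
21c8182 is in that set, so it is an ancestor of 1da09c9.

Yes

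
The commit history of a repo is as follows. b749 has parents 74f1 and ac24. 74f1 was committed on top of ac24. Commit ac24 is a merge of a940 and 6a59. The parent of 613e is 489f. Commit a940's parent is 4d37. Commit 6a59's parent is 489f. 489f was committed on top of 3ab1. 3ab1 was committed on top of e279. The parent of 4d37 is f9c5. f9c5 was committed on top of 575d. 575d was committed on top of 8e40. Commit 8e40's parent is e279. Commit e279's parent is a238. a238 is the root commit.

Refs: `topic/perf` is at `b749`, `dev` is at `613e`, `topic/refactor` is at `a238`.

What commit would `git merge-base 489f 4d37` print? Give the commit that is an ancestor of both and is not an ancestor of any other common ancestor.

Ancestors of 489f: {3ab1, 489f, a238, e279}.
Ancestors of 4d37: {4d37, 575d, 8e40, a238, e279, f9c5}.
Common ancestors: {a238, e279}.
Among these, e279 is not an ancestor of any other common ancestor — it is the merge base.

e279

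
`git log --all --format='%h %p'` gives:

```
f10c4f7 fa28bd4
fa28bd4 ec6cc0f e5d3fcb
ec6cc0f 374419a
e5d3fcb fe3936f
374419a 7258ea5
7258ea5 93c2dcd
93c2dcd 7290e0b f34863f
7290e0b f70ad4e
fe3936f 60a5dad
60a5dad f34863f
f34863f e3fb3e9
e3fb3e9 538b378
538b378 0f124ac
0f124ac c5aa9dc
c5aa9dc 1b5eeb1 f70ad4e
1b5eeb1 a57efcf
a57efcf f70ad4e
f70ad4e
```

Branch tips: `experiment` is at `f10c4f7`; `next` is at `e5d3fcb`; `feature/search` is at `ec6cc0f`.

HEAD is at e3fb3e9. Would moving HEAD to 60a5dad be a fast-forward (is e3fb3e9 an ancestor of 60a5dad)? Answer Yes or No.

Yes

A fast-forward from e3fb3e9 to 60a5dad is possible iff e3fb3e9 is an ancestor of 60a5dad.
Ancestors of 60a5dad: {0f124ac, 1b5eeb1, 538b378, 60a5dad, a57efcf, c5aa9dc, e3fb3e9, f34863f, f70ad4e}.
e3fb3e9 is among them, so fast-forward is possible.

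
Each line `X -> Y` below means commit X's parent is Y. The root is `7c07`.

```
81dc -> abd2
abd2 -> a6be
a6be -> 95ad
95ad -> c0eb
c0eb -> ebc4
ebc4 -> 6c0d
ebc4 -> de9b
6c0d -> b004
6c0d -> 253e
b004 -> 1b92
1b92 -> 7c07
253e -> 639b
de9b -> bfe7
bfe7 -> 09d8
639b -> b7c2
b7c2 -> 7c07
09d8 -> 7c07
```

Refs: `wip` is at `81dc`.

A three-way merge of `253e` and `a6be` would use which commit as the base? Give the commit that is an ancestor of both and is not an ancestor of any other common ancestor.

Ancestors of 253e: {253e, 639b, 7c07, b7c2}.
Ancestors of a6be: {09d8, 1b92, 253e, 639b, 6c0d, 7c07, 95ad, a6be, b004, b7c2, bfe7, c0eb, de9b, ebc4}.
Common ancestors: {253e, 639b, 7c07, b7c2}.
Among these, 253e is not an ancestor of any other common ancestor — it is the merge base.

253e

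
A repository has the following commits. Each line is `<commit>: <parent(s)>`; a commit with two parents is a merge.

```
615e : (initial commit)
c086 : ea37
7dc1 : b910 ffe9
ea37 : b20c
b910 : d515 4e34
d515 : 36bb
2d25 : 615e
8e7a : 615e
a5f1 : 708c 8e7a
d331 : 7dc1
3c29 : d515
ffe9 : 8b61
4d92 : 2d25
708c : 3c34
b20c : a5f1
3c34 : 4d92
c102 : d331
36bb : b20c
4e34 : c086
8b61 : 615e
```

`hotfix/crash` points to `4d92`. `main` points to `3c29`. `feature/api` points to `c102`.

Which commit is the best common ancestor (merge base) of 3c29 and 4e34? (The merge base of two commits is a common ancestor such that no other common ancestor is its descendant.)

b20c

Ancestors of 3c29: {2d25, 36bb, 3c29, 3c34, 4d92, 615e, 708c, 8e7a, a5f1, b20c, d515}.
Ancestors of 4e34: {2d25, 3c34, 4d92, 4e34, 615e, 708c, 8e7a, a5f1, b20c, c086, ea37}.
Common ancestors: {2d25, 3c34, 4d92, 615e, 708c, 8e7a, a5f1, b20c}.
Among these, b20c is not an ancestor of any other common ancestor — it is the merge base.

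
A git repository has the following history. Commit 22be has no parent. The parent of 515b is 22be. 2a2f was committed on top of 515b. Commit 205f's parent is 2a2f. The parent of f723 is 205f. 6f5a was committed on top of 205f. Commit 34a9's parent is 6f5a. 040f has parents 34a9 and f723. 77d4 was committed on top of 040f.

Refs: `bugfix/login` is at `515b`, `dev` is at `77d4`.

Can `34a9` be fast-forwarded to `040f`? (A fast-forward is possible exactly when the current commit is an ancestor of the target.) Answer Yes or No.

A fast-forward from 34a9 to 040f is possible iff 34a9 is an ancestor of 040f.
Ancestors of 040f: {040f, 205f, 22be, 2a2f, 34a9, 515b, 6f5a, f723}.
34a9 is among them, so fast-forward is possible.

Yes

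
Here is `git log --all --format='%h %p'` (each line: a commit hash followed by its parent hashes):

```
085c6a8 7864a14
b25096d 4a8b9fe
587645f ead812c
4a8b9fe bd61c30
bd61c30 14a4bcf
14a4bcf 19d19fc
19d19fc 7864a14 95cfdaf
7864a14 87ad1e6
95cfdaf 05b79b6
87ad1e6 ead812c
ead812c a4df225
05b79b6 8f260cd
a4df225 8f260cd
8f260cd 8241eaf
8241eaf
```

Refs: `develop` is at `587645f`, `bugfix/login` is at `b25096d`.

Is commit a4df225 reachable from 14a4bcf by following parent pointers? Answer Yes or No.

Ancestors of 14a4bcf (commits reachable by following parents): {05b79b6, 14a4bcf, 19d19fc, 7864a14, 8241eaf, 87ad1e6, 8f260cd, 95cfdaf, a4df225, ead812c}.
a4df225 is in that set, so it is an ancestor of 14a4bcf.

Yes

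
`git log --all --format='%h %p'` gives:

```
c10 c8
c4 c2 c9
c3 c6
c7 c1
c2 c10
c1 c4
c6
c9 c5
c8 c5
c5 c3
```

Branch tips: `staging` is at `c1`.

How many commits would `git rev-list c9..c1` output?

Reachable from c1: {c1, c10, c2, c3, c4, c5, c6, c8, c9}.
Reachable from c9: {c3, c5, c6, c9}.
In c1's history but not c9's: {c1, c10, c2, c4, c8} — 5 commits.

5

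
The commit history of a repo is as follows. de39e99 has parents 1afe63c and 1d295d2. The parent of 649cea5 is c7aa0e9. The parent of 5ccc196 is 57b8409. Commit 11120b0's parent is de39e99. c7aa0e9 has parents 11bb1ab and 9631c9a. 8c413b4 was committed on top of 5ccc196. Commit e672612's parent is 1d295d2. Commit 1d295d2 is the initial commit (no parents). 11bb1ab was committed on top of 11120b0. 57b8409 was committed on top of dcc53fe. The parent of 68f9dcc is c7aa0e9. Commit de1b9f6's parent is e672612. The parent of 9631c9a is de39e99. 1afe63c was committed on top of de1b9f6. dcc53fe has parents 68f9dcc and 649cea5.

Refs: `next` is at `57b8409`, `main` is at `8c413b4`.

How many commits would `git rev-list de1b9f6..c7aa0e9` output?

6

Reachable from c7aa0e9: {11120b0, 11bb1ab, 1afe63c, 1d295d2, 9631c9a, c7aa0e9, de1b9f6, de39e99, e672612}.
Reachable from de1b9f6: {1d295d2, de1b9f6, e672612}.
In c7aa0e9's history but not de1b9f6's: {11120b0, 11bb1ab, 1afe63c, 9631c9a, c7aa0e9, de39e99} — 6 commits.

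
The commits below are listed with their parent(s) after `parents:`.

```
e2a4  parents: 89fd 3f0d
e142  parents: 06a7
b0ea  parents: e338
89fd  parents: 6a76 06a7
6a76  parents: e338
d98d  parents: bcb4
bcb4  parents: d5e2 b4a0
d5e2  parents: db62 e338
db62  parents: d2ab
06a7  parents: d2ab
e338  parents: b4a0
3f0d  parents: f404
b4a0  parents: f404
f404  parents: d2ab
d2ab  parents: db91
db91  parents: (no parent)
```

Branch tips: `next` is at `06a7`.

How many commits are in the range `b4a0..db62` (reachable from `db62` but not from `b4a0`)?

1

Reachable from db62: {d2ab, db62, db91}.
Reachable from b4a0: {b4a0, d2ab, db91, f404}.
In db62's history but not b4a0's: {db62} — 1 commit.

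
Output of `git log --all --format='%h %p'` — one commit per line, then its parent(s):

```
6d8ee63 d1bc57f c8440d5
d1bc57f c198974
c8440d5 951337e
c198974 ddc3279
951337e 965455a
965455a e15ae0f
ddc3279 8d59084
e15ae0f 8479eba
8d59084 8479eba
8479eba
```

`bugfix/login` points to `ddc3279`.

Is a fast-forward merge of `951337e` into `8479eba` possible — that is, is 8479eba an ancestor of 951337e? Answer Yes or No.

A fast-forward from 8479eba to 951337e is possible iff 8479eba is an ancestor of 951337e.
Ancestors of 951337e: {8479eba, 951337e, 965455a, e15ae0f}.
8479eba is among them, so fast-forward is possible.

Yes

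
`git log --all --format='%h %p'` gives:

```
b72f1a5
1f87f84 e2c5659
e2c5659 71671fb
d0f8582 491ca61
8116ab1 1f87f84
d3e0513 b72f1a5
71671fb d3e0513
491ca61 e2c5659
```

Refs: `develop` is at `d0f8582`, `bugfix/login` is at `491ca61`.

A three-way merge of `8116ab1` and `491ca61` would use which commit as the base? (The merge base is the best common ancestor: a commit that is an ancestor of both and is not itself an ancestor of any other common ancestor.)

Ancestors of 8116ab1: {1f87f84, 71671fb, 8116ab1, b72f1a5, d3e0513, e2c5659}.
Ancestors of 491ca61: {491ca61, 71671fb, b72f1a5, d3e0513, e2c5659}.
Common ancestors: {71671fb, b72f1a5, d3e0513, e2c5659}.
Among these, e2c5659 is not an ancestor of any other common ancestor — it is the merge base.

e2c5659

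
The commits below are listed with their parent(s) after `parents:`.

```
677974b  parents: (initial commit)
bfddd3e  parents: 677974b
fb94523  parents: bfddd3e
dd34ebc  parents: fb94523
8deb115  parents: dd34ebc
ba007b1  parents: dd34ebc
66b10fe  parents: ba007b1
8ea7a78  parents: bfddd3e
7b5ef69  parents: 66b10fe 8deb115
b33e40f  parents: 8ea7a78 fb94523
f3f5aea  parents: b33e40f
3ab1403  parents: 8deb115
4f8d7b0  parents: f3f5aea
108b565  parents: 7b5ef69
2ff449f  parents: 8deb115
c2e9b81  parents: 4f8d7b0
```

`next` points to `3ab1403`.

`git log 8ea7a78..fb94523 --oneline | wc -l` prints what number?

1

Reachable from fb94523: {677974b, bfddd3e, fb94523}.
Reachable from 8ea7a78: {677974b, 8ea7a78, bfddd3e}.
In fb94523's history but not 8ea7a78's: {fb94523} — 1 commit.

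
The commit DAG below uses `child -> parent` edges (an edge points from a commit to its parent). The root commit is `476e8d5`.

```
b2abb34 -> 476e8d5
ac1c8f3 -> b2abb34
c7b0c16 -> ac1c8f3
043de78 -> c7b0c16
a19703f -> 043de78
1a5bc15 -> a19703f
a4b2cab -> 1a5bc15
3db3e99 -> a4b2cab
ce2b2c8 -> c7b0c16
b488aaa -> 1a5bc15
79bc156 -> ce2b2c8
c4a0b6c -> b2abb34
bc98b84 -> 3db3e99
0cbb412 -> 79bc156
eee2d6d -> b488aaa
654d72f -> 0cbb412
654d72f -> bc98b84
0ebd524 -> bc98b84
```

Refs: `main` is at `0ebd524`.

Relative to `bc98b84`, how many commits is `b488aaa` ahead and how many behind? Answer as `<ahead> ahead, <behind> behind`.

1 ahead, 3 behind

Reachable from b488aaa: {043de78, 1a5bc15, 476e8d5, a19703f, ac1c8f3, b2abb34, b488aaa, c7b0c16}.
Reachable from bc98b84: {043de78, 1a5bc15, 3db3e99, 476e8d5, a19703f, a4b2cab, ac1c8f3, b2abb34, bc98b84, c7b0c16}.
Only in b488aaa's history (ahead): {b488aaa} — 1.
Only in bc98b84's history (behind): {3db3e99, a4b2cab, bc98b84} — 3.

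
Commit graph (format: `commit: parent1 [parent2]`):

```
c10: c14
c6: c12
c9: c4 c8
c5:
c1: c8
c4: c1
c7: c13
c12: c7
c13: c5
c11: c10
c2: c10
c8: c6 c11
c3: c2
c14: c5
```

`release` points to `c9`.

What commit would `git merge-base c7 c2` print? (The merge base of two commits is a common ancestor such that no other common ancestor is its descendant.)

Ancestors of c7: {c13, c5, c7}.
Ancestors of c2: {c10, c14, c2, c5}.
Common ancestors: {c5}.
The only common ancestor is c5, so it is the merge base.

c5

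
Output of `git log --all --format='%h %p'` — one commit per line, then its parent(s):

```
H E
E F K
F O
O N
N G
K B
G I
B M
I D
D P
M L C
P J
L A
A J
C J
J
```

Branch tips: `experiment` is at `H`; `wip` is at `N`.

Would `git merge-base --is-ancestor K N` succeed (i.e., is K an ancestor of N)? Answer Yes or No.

Ancestors of N: {D, G, I, J, N, P}.
K is not in that set, so it is not an ancestor of N.

No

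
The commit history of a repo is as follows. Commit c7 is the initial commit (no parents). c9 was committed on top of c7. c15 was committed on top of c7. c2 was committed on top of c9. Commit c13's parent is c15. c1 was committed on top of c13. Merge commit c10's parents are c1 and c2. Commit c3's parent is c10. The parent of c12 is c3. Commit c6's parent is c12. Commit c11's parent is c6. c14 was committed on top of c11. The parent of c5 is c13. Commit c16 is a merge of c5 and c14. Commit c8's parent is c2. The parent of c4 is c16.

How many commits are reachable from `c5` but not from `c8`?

3

Reachable from c5: {c13, c15, c5, c7}.
Reachable from c8: {c2, c7, c8, c9}.
In c5's history but not c8's: {c13, c15, c5} — 3 commits.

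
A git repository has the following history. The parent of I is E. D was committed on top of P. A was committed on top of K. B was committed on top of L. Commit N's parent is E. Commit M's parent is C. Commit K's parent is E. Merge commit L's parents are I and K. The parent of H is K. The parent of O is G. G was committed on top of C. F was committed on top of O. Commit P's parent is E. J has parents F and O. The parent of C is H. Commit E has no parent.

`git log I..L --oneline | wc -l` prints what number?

Reachable from L: {E, I, K, L}.
Reachable from I: {E, I}.
In L's history but not I's: {K, L} — 2 commits.

2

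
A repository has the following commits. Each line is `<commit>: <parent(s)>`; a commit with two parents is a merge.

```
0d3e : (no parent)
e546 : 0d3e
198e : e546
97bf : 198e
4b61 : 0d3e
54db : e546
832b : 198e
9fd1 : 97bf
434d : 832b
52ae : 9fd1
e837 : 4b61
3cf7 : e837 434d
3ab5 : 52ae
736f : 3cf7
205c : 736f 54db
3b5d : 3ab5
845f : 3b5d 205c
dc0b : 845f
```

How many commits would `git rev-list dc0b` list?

Walking parent pointers from dc0b: reachable set = {0d3e, 198e, 205c, 3ab5, 3b5d, 3cf7, 434d, 4b61, 52ae, 54db, 736f, 832b, 845f, 97bf, 9fd1, dc0b, e546, e837}.
That is 18 commits.

18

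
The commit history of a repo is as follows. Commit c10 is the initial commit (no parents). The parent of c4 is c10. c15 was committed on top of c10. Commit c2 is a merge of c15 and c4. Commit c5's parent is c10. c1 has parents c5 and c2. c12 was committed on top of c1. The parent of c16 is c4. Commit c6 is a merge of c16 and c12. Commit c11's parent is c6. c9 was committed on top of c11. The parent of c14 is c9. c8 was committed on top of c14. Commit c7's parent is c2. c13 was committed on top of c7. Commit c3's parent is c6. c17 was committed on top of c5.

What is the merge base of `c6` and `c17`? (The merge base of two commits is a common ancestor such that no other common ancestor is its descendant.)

c5

Ancestors of c6: {c1, c10, c12, c15, c16, c2, c4, c5, c6}.
Ancestors of c17: {c10, c17, c5}.
Common ancestors: {c10, c5}.
Among these, c5 is not an ancestor of any other common ancestor — it is the merge base.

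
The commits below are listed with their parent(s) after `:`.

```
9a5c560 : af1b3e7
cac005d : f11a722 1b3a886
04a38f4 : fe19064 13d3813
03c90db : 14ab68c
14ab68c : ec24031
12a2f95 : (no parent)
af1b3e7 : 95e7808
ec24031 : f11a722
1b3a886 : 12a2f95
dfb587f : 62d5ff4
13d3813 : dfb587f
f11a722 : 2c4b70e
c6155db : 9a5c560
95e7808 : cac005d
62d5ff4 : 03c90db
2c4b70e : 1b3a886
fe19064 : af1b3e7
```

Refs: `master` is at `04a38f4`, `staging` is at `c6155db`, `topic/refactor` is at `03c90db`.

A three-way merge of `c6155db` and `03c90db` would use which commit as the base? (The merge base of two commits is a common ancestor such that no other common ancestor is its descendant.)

Ancestors of c6155db: {12a2f95, 1b3a886, 2c4b70e, 95e7808, 9a5c560, af1b3e7, c6155db, cac005d, f11a722}.
Ancestors of 03c90db: {03c90db, 12a2f95, 14ab68c, 1b3a886, 2c4b70e, ec24031, f11a722}.
Common ancestors: {12a2f95, 1b3a886, 2c4b70e, f11a722}.
Among these, f11a722 is not an ancestor of any other common ancestor — it is the merge base.

f11a722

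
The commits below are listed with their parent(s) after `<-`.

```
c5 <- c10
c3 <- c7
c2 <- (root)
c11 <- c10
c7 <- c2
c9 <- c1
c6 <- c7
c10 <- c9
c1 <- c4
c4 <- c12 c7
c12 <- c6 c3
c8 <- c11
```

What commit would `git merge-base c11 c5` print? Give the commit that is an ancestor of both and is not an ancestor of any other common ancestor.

c10

Ancestors of c11: {c1, c10, c11, c12, c2, c3, c4, c6, c7, c9}.
Ancestors of c5: {c1, c10, c12, c2, c3, c4, c5, c6, c7, c9}.
Common ancestors: {c1, c10, c12, c2, c3, c4, c6, c7, c9}.
Among these, c10 is not an ancestor of any other common ancestor — it is the merge base.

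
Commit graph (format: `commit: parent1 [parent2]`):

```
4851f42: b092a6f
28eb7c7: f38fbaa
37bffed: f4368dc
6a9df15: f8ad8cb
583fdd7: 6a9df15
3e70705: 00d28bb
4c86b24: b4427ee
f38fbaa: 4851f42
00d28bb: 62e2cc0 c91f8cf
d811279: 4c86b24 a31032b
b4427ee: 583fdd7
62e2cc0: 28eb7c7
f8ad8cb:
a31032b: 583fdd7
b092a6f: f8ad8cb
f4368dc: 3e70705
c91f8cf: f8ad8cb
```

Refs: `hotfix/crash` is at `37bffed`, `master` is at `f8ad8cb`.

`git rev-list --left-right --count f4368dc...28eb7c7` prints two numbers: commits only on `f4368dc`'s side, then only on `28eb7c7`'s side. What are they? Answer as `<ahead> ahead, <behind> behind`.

5 ahead, 0 behind

Reachable from f4368dc: {00d28bb, 28eb7c7, 3e70705, 4851f42, 62e2cc0, b092a6f, c91f8cf, f38fbaa, f4368dc, f8ad8cb}.
Reachable from 28eb7c7: {28eb7c7, 4851f42, b092a6f, f38fbaa, f8ad8cb}.
Only in f4368dc's history (ahead): {00d28bb, 3e70705, 62e2cc0, c91f8cf, f4368dc} — 5.
Only in 28eb7c7's history (behind): {} — 0.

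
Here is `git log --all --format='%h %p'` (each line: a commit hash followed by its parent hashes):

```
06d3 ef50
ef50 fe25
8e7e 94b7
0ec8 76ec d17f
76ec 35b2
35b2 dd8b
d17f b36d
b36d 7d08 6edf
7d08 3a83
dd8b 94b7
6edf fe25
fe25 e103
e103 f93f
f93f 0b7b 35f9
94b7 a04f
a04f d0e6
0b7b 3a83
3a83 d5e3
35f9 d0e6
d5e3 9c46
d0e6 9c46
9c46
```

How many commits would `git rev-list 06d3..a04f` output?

1

Reachable from a04f: {9c46, a04f, d0e6}.
Reachable from 06d3: {06d3, 0b7b, 35f9, 3a83, 9c46, d0e6, d5e3, e103, ef50, f93f, fe25}.
In a04f's history but not 06d3's: {a04f} — 1 commit.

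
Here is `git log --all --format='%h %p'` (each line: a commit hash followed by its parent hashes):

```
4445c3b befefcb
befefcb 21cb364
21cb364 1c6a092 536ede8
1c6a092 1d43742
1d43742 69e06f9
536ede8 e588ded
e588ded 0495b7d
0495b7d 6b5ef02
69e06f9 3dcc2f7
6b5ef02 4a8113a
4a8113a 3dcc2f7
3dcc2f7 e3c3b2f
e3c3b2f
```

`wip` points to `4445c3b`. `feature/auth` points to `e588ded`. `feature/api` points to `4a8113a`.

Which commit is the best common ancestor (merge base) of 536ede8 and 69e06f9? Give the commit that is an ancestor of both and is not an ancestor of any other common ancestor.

Ancestors of 536ede8: {0495b7d, 3dcc2f7, 4a8113a, 536ede8, 6b5ef02, e3c3b2f, e588ded}.
Ancestors of 69e06f9: {3dcc2f7, 69e06f9, e3c3b2f}.
Common ancestors: {3dcc2f7, e3c3b2f}.
Among these, 3dcc2f7 is not an ancestor of any other common ancestor — it is the merge base.

3dcc2f7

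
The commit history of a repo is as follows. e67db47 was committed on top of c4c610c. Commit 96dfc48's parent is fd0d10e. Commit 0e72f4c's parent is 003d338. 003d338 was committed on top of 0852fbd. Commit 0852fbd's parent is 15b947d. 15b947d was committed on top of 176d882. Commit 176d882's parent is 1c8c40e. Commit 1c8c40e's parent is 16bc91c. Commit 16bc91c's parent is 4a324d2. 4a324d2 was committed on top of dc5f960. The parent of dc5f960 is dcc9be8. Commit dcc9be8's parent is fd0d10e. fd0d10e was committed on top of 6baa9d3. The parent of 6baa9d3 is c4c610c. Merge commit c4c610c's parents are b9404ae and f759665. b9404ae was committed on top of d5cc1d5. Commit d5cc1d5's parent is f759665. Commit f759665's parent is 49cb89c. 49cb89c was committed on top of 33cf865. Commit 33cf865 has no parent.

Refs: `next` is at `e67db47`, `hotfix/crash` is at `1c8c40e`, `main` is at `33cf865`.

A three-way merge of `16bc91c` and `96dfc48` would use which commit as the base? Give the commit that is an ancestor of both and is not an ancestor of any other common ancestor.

Ancestors of 16bc91c: {16bc91c, 33cf865, 49cb89c, 4a324d2, 6baa9d3, b9404ae, c4c610c, d5cc1d5, dc5f960, dcc9be8, f759665, fd0d10e}.
Ancestors of 96dfc48: {33cf865, 49cb89c, 6baa9d3, 96dfc48, b9404ae, c4c610c, d5cc1d5, f759665, fd0d10e}.
Common ancestors: {33cf865, 49cb89c, 6baa9d3, b9404ae, c4c610c, d5cc1d5, f759665, fd0d10e}.
Among these, fd0d10e is not an ancestor of any other common ancestor — it is the merge base.

fd0d10e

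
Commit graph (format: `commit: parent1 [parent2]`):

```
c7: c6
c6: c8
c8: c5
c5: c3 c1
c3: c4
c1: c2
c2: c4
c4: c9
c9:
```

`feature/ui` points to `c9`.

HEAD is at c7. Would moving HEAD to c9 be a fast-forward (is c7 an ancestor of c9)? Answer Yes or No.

No

A fast-forward from c7 to c9 is possible iff c7 is an ancestor of c9.
Ancestors of c9: {c9}.
c7 is not among them, so fast-forward is not possible.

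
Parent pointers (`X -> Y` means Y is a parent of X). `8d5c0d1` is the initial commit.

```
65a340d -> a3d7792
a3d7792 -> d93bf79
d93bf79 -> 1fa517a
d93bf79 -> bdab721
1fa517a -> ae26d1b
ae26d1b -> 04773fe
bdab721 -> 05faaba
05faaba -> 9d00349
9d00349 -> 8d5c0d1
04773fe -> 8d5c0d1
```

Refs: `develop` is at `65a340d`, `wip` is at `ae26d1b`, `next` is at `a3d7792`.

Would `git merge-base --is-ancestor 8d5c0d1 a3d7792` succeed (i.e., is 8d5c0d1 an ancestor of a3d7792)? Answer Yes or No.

Ancestors of a3d7792 (commits reachable by following parents): {04773fe, 05faaba, 1fa517a, 8d5c0d1, 9d00349, a3d7792, ae26d1b, bdab721, d93bf79}.
8d5c0d1 is in that set, so it is an ancestor of a3d7792.

Yes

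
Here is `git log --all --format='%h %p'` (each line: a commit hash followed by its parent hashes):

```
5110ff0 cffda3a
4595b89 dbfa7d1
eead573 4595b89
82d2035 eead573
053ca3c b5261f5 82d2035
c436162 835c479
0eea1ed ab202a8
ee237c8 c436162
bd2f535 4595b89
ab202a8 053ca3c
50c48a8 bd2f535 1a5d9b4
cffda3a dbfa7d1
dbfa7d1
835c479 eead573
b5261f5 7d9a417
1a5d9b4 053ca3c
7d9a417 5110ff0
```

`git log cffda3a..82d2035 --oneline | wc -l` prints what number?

Reachable from 82d2035: {4595b89, 82d2035, dbfa7d1, eead573}.
Reachable from cffda3a: {cffda3a, dbfa7d1}.
In 82d2035's history but not cffda3a's: {4595b89, 82d2035, eead573} — 3 commits.

3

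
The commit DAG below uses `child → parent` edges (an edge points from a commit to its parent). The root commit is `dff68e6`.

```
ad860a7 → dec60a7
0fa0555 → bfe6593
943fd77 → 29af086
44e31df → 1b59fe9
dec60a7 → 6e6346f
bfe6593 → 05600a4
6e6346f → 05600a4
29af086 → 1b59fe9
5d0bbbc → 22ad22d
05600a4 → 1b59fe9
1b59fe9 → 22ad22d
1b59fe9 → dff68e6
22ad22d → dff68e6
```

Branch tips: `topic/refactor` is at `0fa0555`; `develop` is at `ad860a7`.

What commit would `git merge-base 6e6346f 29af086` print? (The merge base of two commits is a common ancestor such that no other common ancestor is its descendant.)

1b59fe9

Ancestors of 6e6346f: {05600a4, 1b59fe9, 22ad22d, 6e6346f, dff68e6}.
Ancestors of 29af086: {1b59fe9, 22ad22d, 29af086, dff68e6}.
Common ancestors: {1b59fe9, 22ad22d, dff68e6}.
Among these, 1b59fe9 is not an ancestor of any other common ancestor — it is the merge base.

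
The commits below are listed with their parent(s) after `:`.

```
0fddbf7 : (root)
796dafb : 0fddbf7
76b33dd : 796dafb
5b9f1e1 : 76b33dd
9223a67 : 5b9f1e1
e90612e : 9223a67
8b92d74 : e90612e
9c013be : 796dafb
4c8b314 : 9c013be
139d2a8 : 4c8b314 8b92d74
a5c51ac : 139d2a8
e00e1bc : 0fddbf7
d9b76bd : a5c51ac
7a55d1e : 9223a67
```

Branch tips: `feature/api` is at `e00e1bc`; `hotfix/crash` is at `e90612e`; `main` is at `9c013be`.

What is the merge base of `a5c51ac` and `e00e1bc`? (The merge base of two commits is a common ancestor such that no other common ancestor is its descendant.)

0fddbf7

Ancestors of a5c51ac: {0fddbf7, 139d2a8, 4c8b314, 5b9f1e1, 76b33dd, 796dafb, 8b92d74, 9223a67, 9c013be, a5c51ac, e90612e}.
Ancestors of e00e1bc: {0fddbf7, e00e1bc}.
Common ancestors: {0fddbf7}.
The only common ancestor is 0fddbf7, so it is the merge base.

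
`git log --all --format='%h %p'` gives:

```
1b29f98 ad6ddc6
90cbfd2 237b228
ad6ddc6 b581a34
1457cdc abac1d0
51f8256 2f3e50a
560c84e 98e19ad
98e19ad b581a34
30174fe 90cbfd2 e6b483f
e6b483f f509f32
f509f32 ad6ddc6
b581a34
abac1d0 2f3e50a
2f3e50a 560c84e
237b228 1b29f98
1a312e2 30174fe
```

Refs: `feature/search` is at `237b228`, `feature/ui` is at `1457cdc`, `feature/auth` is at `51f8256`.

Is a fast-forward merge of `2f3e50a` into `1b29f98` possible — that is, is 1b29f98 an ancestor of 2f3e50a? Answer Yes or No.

A fast-forward from 1b29f98 to 2f3e50a is possible iff 1b29f98 is an ancestor of 2f3e50a.
Ancestors of 2f3e50a: {2f3e50a, 560c84e, 98e19ad, b581a34}.
1b29f98 is not among them, so fast-forward is not possible.

No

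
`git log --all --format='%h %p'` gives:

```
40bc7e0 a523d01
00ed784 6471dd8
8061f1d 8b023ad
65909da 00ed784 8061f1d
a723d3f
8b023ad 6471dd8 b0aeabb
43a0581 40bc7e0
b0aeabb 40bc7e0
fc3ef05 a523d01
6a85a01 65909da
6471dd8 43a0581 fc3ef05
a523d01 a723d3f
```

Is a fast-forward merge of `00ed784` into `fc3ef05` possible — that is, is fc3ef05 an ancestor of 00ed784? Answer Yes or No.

Yes

A fast-forward from fc3ef05 to 00ed784 is possible iff fc3ef05 is an ancestor of 00ed784.
Ancestors of 00ed784: {00ed784, 40bc7e0, 43a0581, 6471dd8, a523d01, a723d3f, fc3ef05}.
fc3ef05 is among them, so fast-forward is possible.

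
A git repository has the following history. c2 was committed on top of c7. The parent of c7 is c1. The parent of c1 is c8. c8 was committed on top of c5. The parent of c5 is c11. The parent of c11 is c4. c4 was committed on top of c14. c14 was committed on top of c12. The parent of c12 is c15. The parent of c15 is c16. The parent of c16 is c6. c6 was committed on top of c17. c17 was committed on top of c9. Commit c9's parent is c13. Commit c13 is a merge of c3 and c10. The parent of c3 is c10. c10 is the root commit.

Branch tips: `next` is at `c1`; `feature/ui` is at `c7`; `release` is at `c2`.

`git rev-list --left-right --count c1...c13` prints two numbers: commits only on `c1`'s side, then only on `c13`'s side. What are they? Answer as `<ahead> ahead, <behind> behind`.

Reachable from c1: {c1, c10, c11, c12, c13, c14, c15, c16, c17, c3, c4, c5, c6, c8, c9}.
Reachable from c13: {c10, c13, c3}.
Only in c1's history (ahead): {c1, c11, c12, c14, c15, c16, c17, c4, c5, c6, c8, c9} — 12.
Only in c13's history (behind): {} — 0.

12 ahead, 0 behind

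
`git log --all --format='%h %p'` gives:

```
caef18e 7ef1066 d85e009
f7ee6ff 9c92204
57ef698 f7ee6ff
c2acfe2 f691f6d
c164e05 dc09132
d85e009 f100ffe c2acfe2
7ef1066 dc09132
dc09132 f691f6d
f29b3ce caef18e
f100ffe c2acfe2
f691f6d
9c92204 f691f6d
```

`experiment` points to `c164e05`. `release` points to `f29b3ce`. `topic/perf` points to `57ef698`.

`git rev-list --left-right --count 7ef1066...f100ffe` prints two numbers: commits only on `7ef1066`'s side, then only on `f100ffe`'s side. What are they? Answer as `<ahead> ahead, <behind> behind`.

2 ahead, 2 behind

Reachable from 7ef1066: {7ef1066, dc09132, f691f6d}.
Reachable from f100ffe: {c2acfe2, f100ffe, f691f6d}.
Only in 7ef1066's history (ahead): {7ef1066, dc09132} — 2.
Only in f100ffe's history (behind): {c2acfe2, f100ffe} — 2.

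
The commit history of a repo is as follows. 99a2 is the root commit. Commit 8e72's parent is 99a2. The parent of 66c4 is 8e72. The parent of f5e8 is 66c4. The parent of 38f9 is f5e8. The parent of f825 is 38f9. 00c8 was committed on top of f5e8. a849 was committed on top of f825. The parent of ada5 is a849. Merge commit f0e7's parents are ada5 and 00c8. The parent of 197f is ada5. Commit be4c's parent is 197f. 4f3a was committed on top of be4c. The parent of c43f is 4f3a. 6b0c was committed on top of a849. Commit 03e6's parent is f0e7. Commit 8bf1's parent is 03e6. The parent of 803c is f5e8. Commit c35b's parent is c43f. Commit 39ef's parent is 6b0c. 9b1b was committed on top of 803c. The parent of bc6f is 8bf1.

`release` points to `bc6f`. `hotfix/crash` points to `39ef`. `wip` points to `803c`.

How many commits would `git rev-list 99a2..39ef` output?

8

Reachable from 39ef: {38f9, 39ef, 66c4, 6b0c, 8e72, 99a2, a849, f5e8, f825}.
Reachable from 99a2: {99a2}.
In 39ef's history but not 99a2's: {38f9, 39ef, 66c4, 6b0c, 8e72, a849, f5e8, f825} — 8 commits.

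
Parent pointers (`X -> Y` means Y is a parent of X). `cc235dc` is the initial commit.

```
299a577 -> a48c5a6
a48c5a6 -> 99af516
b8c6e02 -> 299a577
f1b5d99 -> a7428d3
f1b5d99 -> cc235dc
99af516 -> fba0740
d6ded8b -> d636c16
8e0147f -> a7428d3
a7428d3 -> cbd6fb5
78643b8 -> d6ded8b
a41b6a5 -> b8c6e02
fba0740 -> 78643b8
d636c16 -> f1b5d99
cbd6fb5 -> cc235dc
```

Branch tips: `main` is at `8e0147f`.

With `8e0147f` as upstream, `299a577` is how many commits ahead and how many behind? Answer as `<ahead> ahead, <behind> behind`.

Reachable from 299a577: {299a577, 78643b8, 99af516, a48c5a6, a7428d3, cbd6fb5, cc235dc, d636c16, d6ded8b, f1b5d99, fba0740}.
Reachable from 8e0147f: {8e0147f, a7428d3, cbd6fb5, cc235dc}.
Only in 299a577's history (ahead): {299a577, 78643b8, 99af516, a48c5a6, d636c16, d6ded8b, f1b5d99, fba0740} — 8.
Only in 8e0147f's history (behind): {8e0147f} — 1.

8 ahead, 1 behind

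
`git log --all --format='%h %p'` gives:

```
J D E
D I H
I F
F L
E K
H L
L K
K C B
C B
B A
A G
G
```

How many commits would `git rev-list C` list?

Walking parent pointers from C: reachable set = {A, B, C, G}.
That is 4 commits.

4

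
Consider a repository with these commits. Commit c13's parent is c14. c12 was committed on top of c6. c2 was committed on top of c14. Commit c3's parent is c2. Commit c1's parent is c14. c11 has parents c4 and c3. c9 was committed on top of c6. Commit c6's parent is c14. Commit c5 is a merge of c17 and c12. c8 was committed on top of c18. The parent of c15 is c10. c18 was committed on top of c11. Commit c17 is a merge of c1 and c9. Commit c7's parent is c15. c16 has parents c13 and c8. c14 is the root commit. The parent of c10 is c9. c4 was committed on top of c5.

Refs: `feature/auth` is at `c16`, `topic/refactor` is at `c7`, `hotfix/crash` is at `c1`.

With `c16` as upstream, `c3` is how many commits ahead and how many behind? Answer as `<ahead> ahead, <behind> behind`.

Reachable from c3: {c14, c2, c3}.
Reachable from c16: {c1, c11, c12, c13, c14, c16, c17, c18, c2, c3, c4, c5, c6, c8, c9}.
Only in c3's history (ahead): {} — 0.
Only in c16's history (behind): {c1, c11, c12, c13, c16, c17, c18, c4, c5, c6, c8, c9} — 12.

0 ahead, 12 behind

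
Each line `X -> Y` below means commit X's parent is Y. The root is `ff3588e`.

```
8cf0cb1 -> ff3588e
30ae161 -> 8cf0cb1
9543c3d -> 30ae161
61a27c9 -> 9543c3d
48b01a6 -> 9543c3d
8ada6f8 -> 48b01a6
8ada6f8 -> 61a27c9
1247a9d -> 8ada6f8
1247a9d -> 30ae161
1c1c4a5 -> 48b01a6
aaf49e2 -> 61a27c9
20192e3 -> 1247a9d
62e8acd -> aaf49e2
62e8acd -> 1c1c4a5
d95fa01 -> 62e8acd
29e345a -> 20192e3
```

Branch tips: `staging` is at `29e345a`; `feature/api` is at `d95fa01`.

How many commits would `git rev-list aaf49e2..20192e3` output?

Reachable from 20192e3: {1247a9d, 20192e3, 30ae161, 48b01a6, 61a27c9, 8ada6f8, 8cf0cb1, 9543c3d, ff3588e}.
Reachable from aaf49e2: {30ae161, 61a27c9, 8cf0cb1, 9543c3d, aaf49e2, ff3588e}.
In 20192e3's history but not aaf49e2's: {1247a9d, 20192e3, 48b01a6, 8ada6f8} — 4 commits.

4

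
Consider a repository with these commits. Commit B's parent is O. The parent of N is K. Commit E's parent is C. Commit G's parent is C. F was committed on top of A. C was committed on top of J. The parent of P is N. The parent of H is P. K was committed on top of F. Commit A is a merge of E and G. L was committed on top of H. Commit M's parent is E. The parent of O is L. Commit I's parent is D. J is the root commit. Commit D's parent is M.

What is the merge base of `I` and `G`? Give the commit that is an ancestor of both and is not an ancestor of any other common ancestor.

Ancestors of I: {C, D, E, I, J, M}.
Ancestors of G: {C, G, J}.
Common ancestors: {C, J}.
Among these, C is not an ancestor of any other common ancestor — it is the merge base.

C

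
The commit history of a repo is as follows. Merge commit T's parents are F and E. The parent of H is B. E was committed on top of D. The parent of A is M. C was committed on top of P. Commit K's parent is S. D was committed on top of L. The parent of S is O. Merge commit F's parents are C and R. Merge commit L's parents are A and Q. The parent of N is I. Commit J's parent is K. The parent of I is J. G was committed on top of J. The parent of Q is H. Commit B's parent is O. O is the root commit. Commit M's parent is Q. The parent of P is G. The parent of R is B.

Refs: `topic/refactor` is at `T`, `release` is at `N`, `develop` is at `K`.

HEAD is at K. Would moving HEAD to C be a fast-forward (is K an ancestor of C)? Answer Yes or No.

A fast-forward from K to C is possible iff K is an ancestor of C.
Ancestors of C: {C, G, J, K, O, P, S}.
K is among them, so fast-forward is possible.

Yes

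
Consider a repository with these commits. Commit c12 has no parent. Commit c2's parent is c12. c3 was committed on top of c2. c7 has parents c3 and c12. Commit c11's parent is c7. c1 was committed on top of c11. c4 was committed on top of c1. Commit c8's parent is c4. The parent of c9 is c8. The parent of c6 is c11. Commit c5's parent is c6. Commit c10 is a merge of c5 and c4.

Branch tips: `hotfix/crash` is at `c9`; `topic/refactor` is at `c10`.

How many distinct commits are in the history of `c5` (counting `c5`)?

Walking parent pointers from c5: reachable set = {c11, c12, c2, c3, c5, c6, c7}.
That is 7 commits.

7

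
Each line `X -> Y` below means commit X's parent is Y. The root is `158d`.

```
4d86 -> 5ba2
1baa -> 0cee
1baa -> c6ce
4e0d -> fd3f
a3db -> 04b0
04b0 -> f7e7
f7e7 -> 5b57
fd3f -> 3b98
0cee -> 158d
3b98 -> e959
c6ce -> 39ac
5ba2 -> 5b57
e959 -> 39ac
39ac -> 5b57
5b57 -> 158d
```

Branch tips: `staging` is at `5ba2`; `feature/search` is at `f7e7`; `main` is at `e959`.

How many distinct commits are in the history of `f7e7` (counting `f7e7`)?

Walking parent pointers from f7e7: reachable set = {158d, 5b57, f7e7}.
That is 3 commits.

3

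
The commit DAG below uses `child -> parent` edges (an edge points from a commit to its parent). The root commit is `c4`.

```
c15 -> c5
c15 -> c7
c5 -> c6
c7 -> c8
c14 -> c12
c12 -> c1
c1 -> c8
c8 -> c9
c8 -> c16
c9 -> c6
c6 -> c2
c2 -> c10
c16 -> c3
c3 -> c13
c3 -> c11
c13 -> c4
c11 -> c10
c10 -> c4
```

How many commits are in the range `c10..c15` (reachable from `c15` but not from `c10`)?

Reachable from c15: {c10, c11, c13, c15, c16, c2, c3, c4, c5, c6, c7, c8, c9}.
Reachable from c10: {c10, c4}.
In c15's history but not c10's: {c11, c13, c15, c16, c2, c3, c5, c6, c7, c8, c9} — 11 commits.

11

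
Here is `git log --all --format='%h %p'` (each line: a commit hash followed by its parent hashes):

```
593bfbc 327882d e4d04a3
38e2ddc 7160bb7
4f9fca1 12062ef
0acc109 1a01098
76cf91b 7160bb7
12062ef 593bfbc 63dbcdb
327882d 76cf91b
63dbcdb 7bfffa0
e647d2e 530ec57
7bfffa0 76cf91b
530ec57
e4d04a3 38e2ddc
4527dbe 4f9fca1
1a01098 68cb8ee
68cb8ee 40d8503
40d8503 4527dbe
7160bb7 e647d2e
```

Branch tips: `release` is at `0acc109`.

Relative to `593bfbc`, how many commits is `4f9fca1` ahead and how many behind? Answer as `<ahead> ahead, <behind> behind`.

4 ahead, 0 behind

Reachable from 4f9fca1: {12062ef, 327882d, 38e2ddc, 4f9fca1, 530ec57, 593bfbc, 63dbcdb, 7160bb7, 76cf91b, 7bfffa0, e4d04a3, e647d2e}.
Reachable from 593bfbc: {327882d, 38e2ddc, 530ec57, 593bfbc, 7160bb7, 76cf91b, e4d04a3, e647d2e}.
Only in 4f9fca1's history (ahead): {12062ef, 4f9fca1, 63dbcdb, 7bfffa0} — 4.
Only in 593bfbc's history (behind): {} — 0.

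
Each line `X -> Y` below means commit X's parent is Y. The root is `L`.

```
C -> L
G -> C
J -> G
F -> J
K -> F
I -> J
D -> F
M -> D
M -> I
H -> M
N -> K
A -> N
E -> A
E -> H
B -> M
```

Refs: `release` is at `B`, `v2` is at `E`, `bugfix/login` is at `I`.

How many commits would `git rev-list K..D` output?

1

Reachable from D: {C, D, F, G, J, L}.
Reachable from K: {C, F, G, J, K, L}.
In D's history but not K's: {D} — 1 commit.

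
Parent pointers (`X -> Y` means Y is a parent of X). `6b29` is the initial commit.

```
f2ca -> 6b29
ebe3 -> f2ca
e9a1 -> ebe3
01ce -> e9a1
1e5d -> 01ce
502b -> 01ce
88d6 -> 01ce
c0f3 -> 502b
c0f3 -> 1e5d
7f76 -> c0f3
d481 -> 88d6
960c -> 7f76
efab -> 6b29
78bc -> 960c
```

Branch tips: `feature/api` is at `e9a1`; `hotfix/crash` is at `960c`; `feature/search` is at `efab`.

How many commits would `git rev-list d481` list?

7

Walking parent pointers from d481: reachable set = {01ce, 6b29, 88d6, d481, e9a1, ebe3, f2ca}.
That is 7 commits.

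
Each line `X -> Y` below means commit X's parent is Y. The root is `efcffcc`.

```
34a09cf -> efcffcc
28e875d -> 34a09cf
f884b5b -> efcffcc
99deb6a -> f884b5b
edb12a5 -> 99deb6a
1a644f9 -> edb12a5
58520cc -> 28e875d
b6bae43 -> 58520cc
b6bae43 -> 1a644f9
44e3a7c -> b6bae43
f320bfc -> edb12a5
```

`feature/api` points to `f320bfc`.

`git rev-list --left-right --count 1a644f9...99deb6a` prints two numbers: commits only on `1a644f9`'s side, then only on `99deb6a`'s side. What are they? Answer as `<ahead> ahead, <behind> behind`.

Reachable from 1a644f9: {1a644f9, 99deb6a, edb12a5, efcffcc, f884b5b}.
Reachable from 99deb6a: {99deb6a, efcffcc, f884b5b}.
Only in 1a644f9's history (ahead): {1a644f9, edb12a5} — 2.
Only in 99deb6a's history (behind): {} — 0.

2 ahead, 0 behind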